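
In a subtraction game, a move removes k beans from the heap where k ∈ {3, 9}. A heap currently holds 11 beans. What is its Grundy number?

1

Grundy values for subtraction set {3, 9}:
k:     0  1  2  3  4  5  6  7  8  9 10 11
g(k):  0  0  0  1  1  1  0  0  0  1  1  1
So g(11) = 1.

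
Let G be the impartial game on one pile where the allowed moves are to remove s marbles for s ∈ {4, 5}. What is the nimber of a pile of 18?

0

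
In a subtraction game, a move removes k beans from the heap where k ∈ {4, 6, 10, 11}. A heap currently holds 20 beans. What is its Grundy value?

1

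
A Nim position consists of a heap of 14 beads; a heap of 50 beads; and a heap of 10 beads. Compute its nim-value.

Compute the nim-sum pairwise:
14 ^ 50 = 60
60 ^ 10 = 54

54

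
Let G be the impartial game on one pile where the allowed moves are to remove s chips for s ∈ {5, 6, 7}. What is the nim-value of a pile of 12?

0

Grundy values for subtraction set {5, 6, 7}:
g(0) = mex{} = 0
g(1) = mex{} = 0
g(2) = mex{} = 0
g(3) = mex{} = 0
g(4) = mex{} = 0
g(5) = mex{0} = 1
g(6) = mex{0} = 1
g(7) = mex{0} = 1
g(8) = mex{0} = 1
g(9) = mex{0} = 1
g(10) = mex{0,1} = 2
g(11) = mex{0,1} = 2
g(12) = mex{1} = 0
So g(12) = 0.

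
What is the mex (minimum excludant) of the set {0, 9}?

1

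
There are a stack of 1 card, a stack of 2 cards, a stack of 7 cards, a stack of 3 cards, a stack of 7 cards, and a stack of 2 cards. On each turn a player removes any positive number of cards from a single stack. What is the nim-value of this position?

Compute the nim-sum pairwise:
1 ^ 2 = 3
3 ^ 7 = 4
4 ^ 3 = 7
7 ^ 7 = 0
0 ^ 2 = 2

2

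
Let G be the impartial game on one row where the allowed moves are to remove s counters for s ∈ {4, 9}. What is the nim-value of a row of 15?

Build the Grundy sequence with g(k) = mex{g(k−s) : s ∈ {4, 9}, s ≤ k}:
k:     0  1  2  3  4  5  6  7  8  9 10 11 12 13 14 15
g(k):  0  0  0  0  1  1  1  1  0  2  2  2  1  0  0  0
So g(15) = 0.

0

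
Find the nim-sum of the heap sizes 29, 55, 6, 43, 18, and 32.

Write each in binary and XOR column by column:
  011101  (29)
  110111  (55)
  000110  (6)
  101011  (43)
  010010  (18)
  100000  (32)
  ------
  110101  (53)

53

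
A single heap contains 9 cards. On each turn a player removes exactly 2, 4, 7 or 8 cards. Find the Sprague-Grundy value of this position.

4

Compute g(0), g(1), … for moves {2, 4, 7, 8}:
k:     0  1  2  3  4  5  6  7  8  9
g(k):  0  0  1  1  2  2  0  3  1  4
So g(9) = 4.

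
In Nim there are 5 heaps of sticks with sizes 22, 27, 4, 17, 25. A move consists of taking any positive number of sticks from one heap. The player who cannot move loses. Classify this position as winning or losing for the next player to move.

Winning position

Bitwise XOR of the heap sizes:
  10110  (22)
  11011  (27)
  00100  (4)
  10001  (17)
  11001  (25)
  -----
  00001  (1)
The nim-sum is 1 ≠ 0, so this is an N-position: the player to move can win.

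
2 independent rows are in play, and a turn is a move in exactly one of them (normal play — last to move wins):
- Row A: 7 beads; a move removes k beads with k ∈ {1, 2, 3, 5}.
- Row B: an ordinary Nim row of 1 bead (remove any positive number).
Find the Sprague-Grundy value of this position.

Build the Grundy sequence for row A with g(k) = mex{g(k−s) : s ∈ {1, 2, 3, 5}, s ≤ k}:
k:     0  1  2  3  4  5  6  7
g(k):  0  1  2  3  0  1  2  3
So g(7) = 3.
Row B is a plain Nim row of size 1, so its Grundy value is 1.
The value of a disjunctive sum is the nim-sum of the parts.
Combined value = 3 ⊕ 1 = 2.

2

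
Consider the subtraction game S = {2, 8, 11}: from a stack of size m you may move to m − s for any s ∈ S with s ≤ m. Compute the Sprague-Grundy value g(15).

3

Compute g(0), g(1), … for moves {2, 8, 11}:
k:     0  1  2  3  4  5  6  7  8  9 10 11 12 13 14 15
g(k):  0  0  1  1  0  0  1  1  2  2  0  3  1  2  0  3
So g(15) = 3.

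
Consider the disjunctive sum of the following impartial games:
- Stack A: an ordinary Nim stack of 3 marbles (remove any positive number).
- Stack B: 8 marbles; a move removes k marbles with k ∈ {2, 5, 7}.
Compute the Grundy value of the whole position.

Stack A is a plain Nim stack of size 3, so its Grundy value is 3.
Grundy values for stack B (subtraction set {2, 5, 7}):
g(0) = mex{} = 0
g(1) = mex{} = 0
g(2) = mex{0} = 1
g(3) = mex{0} = 1
g(4) = mex{1} = 0
g(5) = mex{0,1} = 2
g(6) = mex{0} = 1
g(7) = mex{0,1,2} = 3
g(8) = mex{0,1} = 2
So g(8) = 2.
The value of a disjunctive sum is the nim-sum of the parts.
Combined value = 3 XOR 2 = 1.

1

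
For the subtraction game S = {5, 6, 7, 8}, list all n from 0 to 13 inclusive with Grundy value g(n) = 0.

Build the Grundy sequence with g(k) = mex{g(k−s) : s ∈ {5, 6, 7, 8}, s ≤ k}:
k:     0  1  2  3  4  5  6  7  8  9 10 11 12 13
g(k):  0  0  0  0  0  1  1  1  1  1  2  2  2  0
The P-positions (g = 0) in 0..13 are 0, 1, 2, 3, 4, 13.

0, 1, 2, 3, 4, 13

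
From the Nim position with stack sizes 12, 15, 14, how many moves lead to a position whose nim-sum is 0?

In binary:
  1100  (12)
  1111  (15)
  1110  (14)
  ----
  1101  (13)
The overall nim-sum is X = 13. A stack of size p has a winning move iff p XOR X < p (reduce it to p XOR X).
  12: 12 XOR 13 = 1 < 12 — winning move (to 1).
  15: 15 XOR 13 = 2 < 15 — winning move (to 2).
  14: 14 XOR 13 = 3 < 14 — winning move (to 3).
That gives 3 winning moves.

3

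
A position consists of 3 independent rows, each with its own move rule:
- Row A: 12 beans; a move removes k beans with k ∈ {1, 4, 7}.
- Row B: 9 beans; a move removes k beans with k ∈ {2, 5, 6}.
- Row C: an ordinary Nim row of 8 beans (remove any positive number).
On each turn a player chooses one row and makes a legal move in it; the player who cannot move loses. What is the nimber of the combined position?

For row A, compute g(0), g(1), … with moves {1, 4, 7}:
k:     0  1  2  3  4  5  6  7  8  9 10 11 12
g(k):  0  1  0  1  2  0  1  2  0  1  0  1  2
So g(12) = 2.
Build the Grundy sequence for row B with g(k) = mex{g(k−s) : s ∈ {2, 5, 6}, s ≤ k}:
g(0) = mex{} = 0
g(1) = mex{} = 0
g(2) = mex{0} = 1
g(3) = mex{0} = 1
g(4) = mex{1} = 0
g(5) = mex{0,1} = 2
g(6) = mex{0} = 1
g(7) = mex{0,1,2} = 3
g(8) = mex{1} = 0
g(9) = mex{0,1,3} = 2
So g(9) = 2.
Row C is a plain Nim row of size 8, so its Grundy value is 8.
The value of a disjunctive sum is the nim-sum of the parts.
Combined value = 2 XOR 2 XOR 8 = 8.

8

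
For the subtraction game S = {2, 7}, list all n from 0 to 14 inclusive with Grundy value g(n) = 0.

0, 1, 4, 5, 9, 10, 13, 14

Compute g(0), g(1), … for moves {2, 7}:
g(0) = mex{} = 0
g(1) = mex{} = 0
g(2) = mex{0} = 1
g(3) = mex{0} = 1
g(4) = mex{1} = 0
g(5) = mex{1} = 0
g(6) = mex{0} = 1
g(7) = mex{0} = 1
g(8) = mex{0,1} = 2
g(9) = mex{1} = 0
g(10) = mex{1,2} = 0
g(11) = mex{0} = 1
g(12) = mex{0} = 1
g(13) = mex{1} = 0
g(14) = mex{1} = 0
The P-positions (g = 0) in 0..14 are 0, 1, 4, 5, 9, 10, 13, 14.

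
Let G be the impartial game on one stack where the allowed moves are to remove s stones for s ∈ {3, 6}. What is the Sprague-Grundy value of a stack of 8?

Build the Grundy sequence with g(k) = mex{g(k−s) : s ∈ {3, 6}, s ≤ k}:
g(0) = mex{} = 0
g(1) = mex{} = 0
g(2) = mex{} = 0
g(3) = mex{0} = 1
g(4) = mex{0} = 1
g(5) = mex{0} = 1
g(6) = mex{0,1} = 2
g(7) = mex{0,1} = 2
g(8) = mex{0,1} = 2
So g(8) = 2.

2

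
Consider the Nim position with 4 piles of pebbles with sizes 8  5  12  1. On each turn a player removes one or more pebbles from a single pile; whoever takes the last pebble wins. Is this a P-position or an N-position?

P-position

In binary:
  1000  (8)
  0101  (5)
  1100  (12)
  0001  (1)
  ----
  0000  (0)
The nim-sum is 0, so this is a P-position: the player to move is in a losing position under optimal play.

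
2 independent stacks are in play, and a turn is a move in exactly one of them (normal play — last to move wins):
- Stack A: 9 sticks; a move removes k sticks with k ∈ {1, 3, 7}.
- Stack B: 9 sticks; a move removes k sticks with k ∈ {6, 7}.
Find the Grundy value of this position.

Grundy values for stack A (subtraction set {1, 3, 7}):
k:     0  1  2  3  4  5  6  7  8  9
g(k):  0  1  0  1  0  1  0  1  0  1
So g(9) = 1.
Build the Grundy sequence for stack B with g(k) = mex{g(k−s) : s ∈ {6, 7}, s ≤ k}:
g(0) = mex{} = 0
g(1) = mex{} = 0
g(2) = mex{} = 0
g(3) = mex{} = 0
g(4) = mex{} = 0
g(5) = mex{} = 0
g(6) = mex{0} = 1
g(7) = mex{0} = 1
g(8) = mex{0} = 1
g(9) = mex{0} = 1
So g(9) = 1.
The value of a disjunctive sum is the nim-sum of the parts.
Combined value = 1 ⊕ 1 = 0.

0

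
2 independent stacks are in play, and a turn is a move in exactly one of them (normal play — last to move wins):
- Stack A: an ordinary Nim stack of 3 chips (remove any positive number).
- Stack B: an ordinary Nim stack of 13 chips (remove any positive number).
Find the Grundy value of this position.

14

Stack A is a plain Nim stack of size 3, so its Grundy value is 3.
Stack B is a plain Nim stack of size 13, so its Grundy value is 13.
The value of a disjunctive sum is the nim-sum of the parts.
Combined value = 3 ⊕ 13 = 14.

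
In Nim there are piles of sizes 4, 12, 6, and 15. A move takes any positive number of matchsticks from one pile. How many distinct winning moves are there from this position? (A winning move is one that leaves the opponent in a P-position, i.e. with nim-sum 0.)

1

Compute the nim-sum pairwise:
4 ⊕ 12 = 8
8 ⊕ 6 = 14
14 ⊕ 15 = 1
The overall nim-sum is X = 1. A pile of size p has a winning move iff p XOR X < p (reduce it to p XOR X).
  4: 4 XOR 1 = 5 ≥ 4 — no move.
  12: 12 XOR 1 = 13 ≥ 12 — no move.
  6: 6 XOR 1 = 7 ≥ 6 — no move.
  15: 15 XOR 1 = 14 < 15 — winning move (to 14).
That gives 1 winning move.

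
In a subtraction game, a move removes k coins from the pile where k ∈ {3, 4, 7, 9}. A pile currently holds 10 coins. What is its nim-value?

Compute g(0), g(1), … for moves {3, 4, 7, 9}:
g(0) = mex{} = 0
g(1) = mex{} = 0
g(2) = mex{} = 0
g(3) = mex{0} = 1
g(4) = mex{0} = 1
g(5) = mex{0} = 1
g(6) = mex{0,1} = 2
g(7) = mex{0,1} = 2
g(8) = mex{0,1} = 2
g(9) = mex{0,1,2} = 3
g(10) = mex{0,1,2} = 3
So g(10) = 3.

3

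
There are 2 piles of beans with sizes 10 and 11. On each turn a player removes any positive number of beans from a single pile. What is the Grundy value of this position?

Compute the nim-sum pairwise:
10 ⊕ 11 = 1

1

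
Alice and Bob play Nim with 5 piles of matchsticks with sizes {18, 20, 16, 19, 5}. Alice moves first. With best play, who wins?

Bob wins

Write each in binary and XOR column by column:
  10010  (18)
  10100  (20)
  10000  (16)
  10011  (19)
  00101  (5)
  -----
  00000  (0)
The nim-sum is 0, so this is a P-position: the player to move is in a losing position under optimal play; Alice is about to move from it and so loses — Bob wins.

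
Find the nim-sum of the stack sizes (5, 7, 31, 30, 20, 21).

Nim-sum: 5 XOR 7 XOR 31 XOR 30 XOR 20 XOR 21 = 2.

2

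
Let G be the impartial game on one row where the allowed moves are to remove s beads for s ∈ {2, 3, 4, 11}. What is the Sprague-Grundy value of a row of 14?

Build the Grundy sequence with g(k) = mex{g(k−s) : s ∈ {2, 3, 4, 11}, s ≤ k}:
g(0) = mex{} = 0
g(1) = mex{} = 0
g(2) = mex{0} = 1
g(3) = mex{0} = 1
g(4) = mex{0,1} = 2
g(5) = mex{0,1} = 2
g(6) = mex{1,2} = 0
g(7) = mex{1,2} = 0
g(8) = mex{0,2} = 1
g(9) = mex{0,2} = 1
g(10) = mex{0,1} = 2
g(11) = mex{0,1} = 2
g(12) = mex{0,1,2} = 3
g(13) = mex{1,2} = 0
g(14) = mex{1,2,3} = 0
So g(14) = 0.

0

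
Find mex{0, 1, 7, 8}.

2

The values 0, 1 are all present; 2 is the first non-negative integer missing from the set.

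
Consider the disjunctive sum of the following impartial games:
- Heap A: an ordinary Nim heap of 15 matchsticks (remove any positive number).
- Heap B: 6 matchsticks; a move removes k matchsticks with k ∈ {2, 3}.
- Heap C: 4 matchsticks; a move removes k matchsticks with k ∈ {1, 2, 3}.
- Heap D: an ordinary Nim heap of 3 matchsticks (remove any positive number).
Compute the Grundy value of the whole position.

Heap A is a plain Nim heap of size 15, so its Grundy value is 15.
Build the Grundy sequence for heap B with g(k) = mex{g(k−s) : s ∈ {2, 3}, s ≤ k}:
g(0) = mex{} = 0
g(1) = mex{} = 0
g(2) = mex{0} = 1
g(3) = mex{0} = 1
g(4) = mex{0,1} = 2
g(5) = mex{1} = 0
g(6) = mex{1,2} = 0
So g(6) = 0.
Build the Grundy sequence for heap C with g(k) = mex{g(k−s) : s ∈ {1, 2, 3}, s ≤ k}:
g(0) = mex{} = 0
g(1) = mex{0} = 1
g(2) = mex{0,1} = 2
g(3) = mex{0,1,2} = 3
g(4) = mex{1,2,3} = 0
So g(4) = 0.
Heap D is a plain Nim heap of size 3, so its Grundy value is 3.
The value of a disjunctive sum is the nim-sum of the parts.
Combined value = 15 XOR 0 XOR 0 XOR 3 = 12.

12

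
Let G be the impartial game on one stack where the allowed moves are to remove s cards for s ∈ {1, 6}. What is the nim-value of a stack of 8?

Build the Grundy sequence with g(k) = mex{g(k−s) : s ∈ {1, 6}, s ≤ k}:
k:     0  1  2  3  4  5  6  7  8
g(k):  0  1  0  1  0  1  2  0  1
So g(8) = 1.

1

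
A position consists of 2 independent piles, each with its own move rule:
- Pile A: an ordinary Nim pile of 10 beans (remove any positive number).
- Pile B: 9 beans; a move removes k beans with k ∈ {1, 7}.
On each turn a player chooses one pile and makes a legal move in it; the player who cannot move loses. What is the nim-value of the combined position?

11

Pile A is a plain Nim pile of size 10, so its Grundy value is 10.
Grundy values for pile B (subtraction set {1, 7}):
g(0) = mex{} = 0
g(1) = mex{0} = 1
g(2) = mex{1} = 0
g(3) = mex{0} = 1
g(4) = mex{1} = 0
g(5) = mex{0} = 1
g(6) = mex{1} = 0
g(7) = mex{0} = 1
g(8) = mex{1} = 0
g(9) = mex{0} = 1
So g(9) = 1.
By the Sprague-Grundy theorem, the Grundy value of a sum of independent games is the XOR of the component values.
Combined value = 10 ⊕ 1 = 11.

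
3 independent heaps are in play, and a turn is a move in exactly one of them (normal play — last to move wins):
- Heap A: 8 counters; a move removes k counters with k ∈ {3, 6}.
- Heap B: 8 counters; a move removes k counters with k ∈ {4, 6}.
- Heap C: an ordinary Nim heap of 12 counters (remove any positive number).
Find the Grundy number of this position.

12

Build the Grundy sequence for heap A with g(k) = mex{g(k−s) : s ∈ {3, 6}, s ≤ k}:
g(0) = mex{} = 0
g(1) = mex{} = 0
g(2) = mex{} = 0
g(3) = mex{0} = 1
g(4) = mex{0} = 1
g(5) = mex{0} = 1
g(6) = mex{0,1} = 2
g(7) = mex{0,1} = 2
g(8) = mex{0,1} = 2
So g(8) = 2.
Build the Grundy sequence for heap B with g(k) = mex{g(k−s) : s ∈ {4, 6}, s ≤ k}:
g(0) = mex{} = 0
g(1) = mex{} = 0
g(2) = mex{} = 0
g(3) = mex{} = 0
g(4) = mex{0} = 1
g(5) = mex{0} = 1
g(6) = mex{0} = 1
g(7) = mex{0} = 1
g(8) = mex{0,1} = 2
So g(8) = 2.
Heap C is a plain Nim heap of size 12, so its Grundy value is 12.
The value of a disjunctive sum is the nim-sum of the parts.
Combined value = 2 ⊕ 2 ⊕ 12 = 12.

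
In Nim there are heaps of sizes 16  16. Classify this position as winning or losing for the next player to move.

Bitwise XOR of the heap sizes:
  10000  (16)
  10000  (16)
  -----
  00000  (0)
The nim-sum is 0, so this is a P-position: the player to move is in a losing position under optimal play.

Losing position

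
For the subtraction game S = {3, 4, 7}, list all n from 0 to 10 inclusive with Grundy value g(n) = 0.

0, 1, 2, 10

Grundy values for subtraction set {3, 4, 7}:
k:     0  1  2  3  4  5  6  7  8  9 10
g(k):  0  0  0  1  1  1  2  2  2  3  0
The P-positions (g = 0) in 0..10 are 0, 1, 2, 10.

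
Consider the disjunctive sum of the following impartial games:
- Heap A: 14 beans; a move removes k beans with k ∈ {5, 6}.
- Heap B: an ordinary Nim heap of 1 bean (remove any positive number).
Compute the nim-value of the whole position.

1

For heap A, compute g(0), g(1), … with moves {5, 6}:
g(0) = mex{} = 0
g(1) = mex{} = 0
g(2) = mex{} = 0
g(3) = mex{} = 0
g(4) = mex{} = 0
g(5) = mex{0} = 1
g(6) = mex{0} = 1
g(7) = mex{0} = 1
g(8) = mex{0} = 1
g(9) = mex{0} = 1
g(10) = mex{0,1} = 2
g(11) = mex{1} = 0
g(12) = mex{1} = 0
g(13) = mex{1} = 0
g(14) = mex{1} = 0
So g(14) = 0.
Heap B is a plain Nim heap of size 1, so its Grundy value is 1.
By the Sprague-Grundy theorem, the Grundy value of a sum of independent games is the XOR of the component values.
Combined value = 0 XOR 1 = 1.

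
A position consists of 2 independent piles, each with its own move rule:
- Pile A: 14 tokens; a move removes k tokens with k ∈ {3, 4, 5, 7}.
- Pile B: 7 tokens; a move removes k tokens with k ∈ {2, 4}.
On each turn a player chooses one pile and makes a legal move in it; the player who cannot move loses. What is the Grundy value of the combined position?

Build the Grundy sequence for pile A with g(k) = mex{g(k−s) : s ∈ {3, 4, 5, 7}, s ≤ k}:
g(0) = mex{} = 0
g(1) = mex{} = 0
g(2) = mex{} = 0
g(3) = mex{0} = 1
g(4) = mex{0} = 1
g(5) = mex{0} = 1
g(6) = mex{0,1} = 2
g(7) = mex{0,1} = 2
g(8) = mex{0,1} = 2
g(9) = mex{0,1,2} = 3
g(10) = mex{1,2} = 0
g(11) = mex{1,2} = 0
g(12) = mex{1,2,3} = 0
g(13) = mex{0,2,3} = 1
g(14) = mex{0,2,3} = 1
So g(14) = 1.
Grundy values for pile B (subtraction set {2, 4}):
k:     0  1  2  3  4  5  6  7
g(k):  0  0  1  1  2  2  0  0
So g(7) = 0.
By the Sprague-Grundy theorem, the Grundy value of a sum of independent games is the XOR of the component values.
Combined value = 1 ⊕ 0 = 1.

1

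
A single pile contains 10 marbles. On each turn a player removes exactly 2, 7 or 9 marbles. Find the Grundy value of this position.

Compute g(0), g(1), … for moves {2, 7, 9}:
k:     0  1  2  3  4  5  6  7  8  9 10
g(k):  0  0  1  1  0  0  1  1  2  2  3
So g(10) = 3.

3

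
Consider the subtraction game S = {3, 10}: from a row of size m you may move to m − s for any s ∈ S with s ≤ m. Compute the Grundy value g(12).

2

Grundy values for subtraction set {3, 10}:
k:     0  1  2  3  4  5  6  7  8  9 10 11 12
g(k):  0  0  0  1  1  1  0  0  0  1  1  1  2
So g(12) = 2.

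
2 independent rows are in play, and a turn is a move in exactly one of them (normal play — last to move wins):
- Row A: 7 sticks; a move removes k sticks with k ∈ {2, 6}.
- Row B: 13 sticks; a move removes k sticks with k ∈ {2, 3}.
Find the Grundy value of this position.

Build the Grundy sequence for row A with g(k) = mex{g(k−s) : s ∈ {2, 6}, s ≤ k}:
g(0) = mex{} = 0
g(1) = mex{} = 0
g(2) = mex{0} = 1
g(3) = mex{0} = 1
g(4) = mex{1} = 0
g(5) = mex{1} = 0
g(6) = mex{0} = 1
g(7) = mex{0} = 1
So g(7) = 1.
For row B, compute g(0), g(1), … with moves {2, 3}:
k:     0  1  2  3  4  5  6  7  8  9 10 11 12 13
g(k):  0  0  1  1  2  0  0  1  1  2  0  0  1  1
So g(13) = 1.
By the Sprague-Grundy theorem, the Grundy value of a sum of independent games is the XOR of the component values.
Combined value = 1 ⊕ 1 = 0.

0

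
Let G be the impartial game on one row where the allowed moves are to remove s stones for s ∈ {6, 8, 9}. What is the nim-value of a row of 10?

Build the Grundy sequence with g(k) = mex{g(k−s) : s ∈ {6, 8, 9}, s ≤ k}:
k:     0  1  2  3  4  5  6  7  8  9 10
g(k):  0  0  0  0  0  0  1  1  1  1  1
So g(10) = 1.

1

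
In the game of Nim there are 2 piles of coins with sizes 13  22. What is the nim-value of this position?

Compute the nim-sum pairwise:
13 XOR 22 = 27

27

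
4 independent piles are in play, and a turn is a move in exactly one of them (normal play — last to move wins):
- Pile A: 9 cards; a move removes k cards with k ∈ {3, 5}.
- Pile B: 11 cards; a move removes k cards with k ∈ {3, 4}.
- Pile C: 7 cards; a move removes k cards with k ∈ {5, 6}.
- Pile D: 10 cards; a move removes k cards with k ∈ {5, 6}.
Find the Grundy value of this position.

2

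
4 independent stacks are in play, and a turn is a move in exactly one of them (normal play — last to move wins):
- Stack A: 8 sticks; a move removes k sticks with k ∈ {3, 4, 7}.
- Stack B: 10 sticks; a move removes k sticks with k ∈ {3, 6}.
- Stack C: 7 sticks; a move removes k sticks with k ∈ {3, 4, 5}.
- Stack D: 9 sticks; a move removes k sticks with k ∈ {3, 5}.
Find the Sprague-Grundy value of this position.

0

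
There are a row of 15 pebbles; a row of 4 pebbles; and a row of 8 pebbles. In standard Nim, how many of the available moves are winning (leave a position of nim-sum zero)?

Nim-sum: 15 XOR 4 XOR 8 = 3.
The overall nim-sum is X = 3. A row of size p has a winning move iff p XOR X < p (reduce it to p XOR X).
  15: 15 XOR 3 = 12 < 15 — winning move (to 12).
  4: 4 XOR 3 = 7 ≥ 4 — no move.
  8: 8 XOR 3 = 11 ≥ 8 — no move.
That gives 1 winning move.

1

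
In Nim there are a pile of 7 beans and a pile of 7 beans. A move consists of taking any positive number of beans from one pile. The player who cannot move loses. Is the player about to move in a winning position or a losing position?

Losing position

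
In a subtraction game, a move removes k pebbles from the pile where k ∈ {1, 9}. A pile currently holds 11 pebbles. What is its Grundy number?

1

Build the Grundy sequence with g(k) = mex{g(k−s) : s ∈ {1, 9}, s ≤ k}:
k:     0  1  2  3  4  5  6  7  8  9 10 11
g(k):  0  1  0  1  0  1  0  1  0  1  0  1
So g(11) = 1.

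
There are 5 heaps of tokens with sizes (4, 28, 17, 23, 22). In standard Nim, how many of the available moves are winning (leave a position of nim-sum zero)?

Compute the nim-sum pairwise:
4 XOR 28 = 24
24 XOR 17 = 9
9 XOR 23 = 30
30 XOR 22 = 8
The overall nim-sum is X = 8. A heap of size p has a winning move iff p XOR X < p (reduce it to p XOR X).
  4: 4 XOR 8 = 12 ≥ 4 — no move.
  28: 28 XOR 8 = 20 < 28 — winning move (to 20).
  17: 17 XOR 8 = 25 ≥ 17 — no move.
  23: 23 XOR 8 = 31 ≥ 23 — no move.
  22: 22 XOR 8 = 30 ≥ 22 — no move.
That gives 1 winning move.

1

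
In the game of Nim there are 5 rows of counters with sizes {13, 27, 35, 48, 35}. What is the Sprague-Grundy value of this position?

38

Nim-sum: 13 ⊕ 27 ⊕ 35 ⊕ 48 ⊕ 35 = 38.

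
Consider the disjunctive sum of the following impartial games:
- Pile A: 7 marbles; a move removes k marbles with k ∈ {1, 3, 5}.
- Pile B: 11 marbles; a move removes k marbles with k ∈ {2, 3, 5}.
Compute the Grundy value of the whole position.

Grundy values for pile A (subtraction set {1, 3, 5}):
g(0) = mex{} = 0
g(1) = mex{0} = 1
g(2) = mex{1} = 0
g(3) = mex{0} = 1
g(4) = mex{1} = 0
g(5) = mex{0} = 1
g(6) = mex{1} = 0
g(7) = mex{0} = 1
So g(7) = 1.
For pile B, compute g(0), g(1), … with moves {2, 3, 5}:
g(0) = mex{} = 0
g(1) = mex{} = 0
g(2) = mex{0} = 1
g(3) = mex{0} = 1
g(4) = mex{0,1} = 2
g(5) = mex{0,1} = 2
g(6) = mex{0,1,2} = 3
g(7) = mex{1,2} = 0
g(8) = mex{1,2,3} = 0
g(9) = mex{0,2,3} = 1
g(10) = mex{0,2} = 1
g(11) = mex{0,1,3} = 2
So g(11) = 2.
By the Sprague-Grundy theorem, the Grundy value of a sum of independent games is the XOR of the component values.
Combined value = 1 ⊕ 2 = 3.

3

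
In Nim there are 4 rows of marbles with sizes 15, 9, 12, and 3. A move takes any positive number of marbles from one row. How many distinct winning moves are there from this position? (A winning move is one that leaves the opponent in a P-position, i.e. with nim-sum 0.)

Nim-sum: 15 ^ 9 ^ 12 ^ 3 = 9.
The overall nim-sum is X = 9. A row of size p has a winning move iff p XOR X < p (reduce it to p XOR X).
  15: 15 XOR 9 = 6 < 15 — winning move (to 6).
  9: 9 XOR 9 = 0 < 9 — winning move (to 0).
  12: 12 XOR 9 = 5 < 12 — winning move (to 5).
  3: 3 XOR 9 = 10 ≥ 3 — no move.
That gives 3 winning moves.

3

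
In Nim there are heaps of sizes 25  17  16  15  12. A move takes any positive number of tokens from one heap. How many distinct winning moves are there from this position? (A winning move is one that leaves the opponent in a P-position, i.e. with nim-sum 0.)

3

Write each in binary and XOR column by column:
  11001  (25)
  10001  (17)
  10000  (16)
  01111  (15)
  01100  (12)
  -----
  11011  (27)
The overall nim-sum is X = 27. A heap of size p has a winning move iff p XOR X < p (reduce it to p XOR X).
  25: 25 XOR 27 = 2 < 25 — winning move (to 2).
  17: 17 XOR 27 = 10 < 17 — winning move (to 10).
  16: 16 XOR 27 = 11 < 16 — winning move (to 11).
  15: 15 XOR 27 = 20 ≥ 15 — no move.
  12: 12 XOR 27 = 23 ≥ 12 — no move.
That gives 3 winning moves.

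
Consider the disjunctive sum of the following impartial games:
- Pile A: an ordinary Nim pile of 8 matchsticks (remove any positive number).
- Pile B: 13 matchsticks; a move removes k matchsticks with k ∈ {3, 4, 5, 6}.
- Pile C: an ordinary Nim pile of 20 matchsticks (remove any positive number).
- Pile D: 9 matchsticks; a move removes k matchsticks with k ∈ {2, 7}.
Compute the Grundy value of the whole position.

29

Pile A is a plain Nim pile of size 8, so its Grundy value is 8.
For pile B, compute g(0), g(1), … with moves {3, 4, 5, 6}:
g(0) = mex{} = 0
g(1) = mex{} = 0
g(2) = mex{} = 0
g(3) = mex{0} = 1
g(4) = mex{0} = 1
g(5) = mex{0} = 1
g(6) = mex{0,1} = 2
g(7) = mex{0,1} = 2
g(8) = mex{0,1} = 2
g(9) = mex{1,2} = 0
g(10) = mex{1,2} = 0
g(11) = mex{1,2} = 0
g(12) = mex{0,2} = 1
g(13) = mex{0,2} = 1
So g(13) = 1.
Pile C is a plain Nim pile of size 20, so its Grundy value is 20.
Grundy values for pile D (subtraction set {2, 7}):
k:     0  1  2  3  4  5  6  7  8  9
g(k):  0  0  1  1  0  0  1  1  2  0
So g(9) = 0.
By the Sprague-Grundy theorem, the Grundy value of a sum of independent games is the XOR of the component values.
Combined value = 8 ⊕ 1 ⊕ 20 ⊕ 0 = 29.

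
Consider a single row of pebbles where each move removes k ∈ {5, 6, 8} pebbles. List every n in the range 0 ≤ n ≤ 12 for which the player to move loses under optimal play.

0, 1, 2, 3, 4

Build the Grundy sequence with g(k) = mex{g(k−s) : s ∈ {5, 6, 8}, s ≤ k}:
g(0) = mex{} = 0
g(1) = mex{} = 0
g(2) = mex{} = 0
g(3) = mex{} = 0
g(4) = mex{} = 0
g(5) = mex{0} = 1
g(6) = mex{0} = 1
g(7) = mex{0} = 1
g(8) = mex{0} = 1
g(9) = mex{0} = 1
g(10) = mex{0,1} = 2
g(11) = mex{0,1} = 2
g(12) = mex{0,1} = 2
The P-positions (g = 0) in 0..12 are 0, 1, 2, 3, 4.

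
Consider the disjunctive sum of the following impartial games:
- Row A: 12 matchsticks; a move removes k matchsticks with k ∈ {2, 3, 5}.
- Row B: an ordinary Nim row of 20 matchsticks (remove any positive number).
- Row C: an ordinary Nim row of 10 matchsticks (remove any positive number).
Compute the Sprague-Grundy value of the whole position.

28

For row A, compute g(0), g(1), … with moves {2, 3, 5}:
k:     0  1  2  3  4  5  6  7  8  9 10 11 12
g(k):  0  0  1  1  2  2  3  0  0  1  1  2  2
So g(12) = 2.
Row B is a plain Nim row of size 20, so its Grundy value is 20.
Row C is a plain Nim row of size 10, so its Grundy value is 10.
By the Sprague-Grundy theorem, the Grundy value of a sum of independent games is the XOR of the component values.
Combined value = 2 XOR 20 XOR 10 = 28.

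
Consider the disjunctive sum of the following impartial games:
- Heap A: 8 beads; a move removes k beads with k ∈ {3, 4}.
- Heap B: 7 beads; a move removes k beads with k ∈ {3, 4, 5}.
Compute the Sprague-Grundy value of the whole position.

2

For heap A, compute g(0), g(1), … with moves {3, 4}:
k:     0  1  2  3  4  5  6  7  8
g(k):  0  0  0  1  1  1  2  0  0
So g(8) = 0.
For heap B, compute g(0), g(1), … with moves {3, 4, 5}:
k:     0  1  2  3  4  5  6  7
g(k):  0  0  0  1  1  1  2  2
So g(7) = 2.
By the Sprague-Grundy theorem, the Grundy value of a sum of independent games is the XOR of the component values.
Combined value = 0 ⊕ 2 = 2.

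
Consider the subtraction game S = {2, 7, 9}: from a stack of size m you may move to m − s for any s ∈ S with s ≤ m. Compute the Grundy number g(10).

Grundy values for subtraction set {2, 7, 9}:
k:     0  1  2  3  4  5  6  7  8  9 10
g(k):  0  0  1  1  0  0  1  1  2  2  3
So g(10) = 3.

3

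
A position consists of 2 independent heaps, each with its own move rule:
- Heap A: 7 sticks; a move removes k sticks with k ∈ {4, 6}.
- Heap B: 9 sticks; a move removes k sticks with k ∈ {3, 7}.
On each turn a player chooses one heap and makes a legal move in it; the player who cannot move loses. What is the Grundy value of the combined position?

Build the Grundy sequence for heap A with g(k) = mex{g(k−s) : s ∈ {4, 6}, s ≤ k}:
g(0) = mex{} = 0
g(1) = mex{} = 0
g(2) = mex{} = 0
g(3) = mex{} = 0
g(4) = mex{0} = 1
g(5) = mex{0} = 1
g(6) = mex{0} = 1
g(7) = mex{0} = 1
So g(7) = 1.
Grundy values for heap B (subtraction set {3, 7}):
g(0) = mex{} = 0
g(1) = mex{} = 0
g(2) = mex{} = 0
g(3) = mex{0} = 1
g(4) = mex{0} = 1
g(5) = mex{0} = 1
g(6) = mex{1} = 0
g(7) = mex{0,1} = 2
g(8) = mex{0,1} = 2
g(9) = mex{0} = 1
So g(9) = 1.
The value of a disjunctive sum is the nim-sum of the parts.
Combined value = 1 ⊕ 1 = 0.

0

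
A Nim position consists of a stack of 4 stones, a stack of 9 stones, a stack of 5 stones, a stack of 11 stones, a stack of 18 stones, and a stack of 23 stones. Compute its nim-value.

6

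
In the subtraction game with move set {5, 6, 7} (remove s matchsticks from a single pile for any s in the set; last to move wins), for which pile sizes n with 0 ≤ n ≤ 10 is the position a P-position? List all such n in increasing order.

Build the Grundy sequence with g(k) = mex{g(k−s) : s ∈ {5, 6, 7}, s ≤ k}:
g(0) = mex{} = 0
g(1) = mex{} = 0
g(2) = mex{} = 0
g(3) = mex{} = 0
g(4) = mex{} = 0
g(5) = mex{0} = 1
g(6) = mex{0} = 1
g(7) = mex{0} = 1
g(8) = mex{0} = 1
g(9) = mex{0} = 1
g(10) = mex{0,1} = 2
The P-positions (g = 0) in 0..10 are 0, 1, 2, 3, 4.

0, 1, 2, 3, 4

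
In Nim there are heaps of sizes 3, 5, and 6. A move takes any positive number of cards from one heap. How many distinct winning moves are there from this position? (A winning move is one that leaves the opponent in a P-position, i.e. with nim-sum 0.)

Nim-sum: 3 XOR 5 XOR 6 = 0.
The nim-sum is already 0, so every move leaves a nonzero nim-sum — there are no winning moves.

0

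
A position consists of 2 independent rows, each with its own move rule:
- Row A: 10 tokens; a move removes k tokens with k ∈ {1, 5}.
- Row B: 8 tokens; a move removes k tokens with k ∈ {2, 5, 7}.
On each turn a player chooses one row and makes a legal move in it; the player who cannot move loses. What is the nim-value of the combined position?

2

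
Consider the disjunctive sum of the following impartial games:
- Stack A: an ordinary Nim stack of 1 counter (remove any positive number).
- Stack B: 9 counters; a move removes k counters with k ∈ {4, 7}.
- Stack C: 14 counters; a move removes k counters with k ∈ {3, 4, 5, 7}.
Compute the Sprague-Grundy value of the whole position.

Stack A is a plain Nim stack of size 1, so its Grundy value is 1.
Build the Grundy sequence for stack B with g(k) = mex{g(k−s) : s ∈ {4, 7}, s ≤ k}:
g(0) = mex{} = 0
g(1) = mex{} = 0
g(2) = mex{} = 0
g(3) = mex{} = 0
g(4) = mex{0} = 1
g(5) = mex{0} = 1
g(6) = mex{0} = 1
g(7) = mex{0} = 1
g(8) = mex{0,1} = 2
g(9) = mex{0,1} = 2
So g(9) = 2.
For stack C, compute g(0), g(1), … with moves {3, 4, 5, 7}:
g(0) = mex{} = 0
g(1) = mex{} = 0
g(2) = mex{} = 0
g(3) = mex{0} = 1
g(4) = mex{0} = 1
g(5) = mex{0} = 1
g(6) = mex{0,1} = 2
g(7) = mex{0,1} = 2
g(8) = mex{0,1} = 2
g(9) = mex{0,1,2} = 3
g(10) = mex{1,2} = 0
g(11) = mex{1,2} = 0
g(12) = mex{1,2,3} = 0
g(13) = mex{0,2,3} = 1
g(14) = mex{0,2,3} = 1
So g(14) = 1.
By the Sprague-Grundy theorem, the Grundy value of a sum of independent games is the XOR of the component values.
Combined value = 1 XOR 2 XOR 1 = 2.

2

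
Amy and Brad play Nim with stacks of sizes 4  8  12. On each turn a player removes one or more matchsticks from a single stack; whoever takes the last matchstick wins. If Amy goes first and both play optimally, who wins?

Compute the nim-sum pairwise:
4 ⊕ 8 = 12
12 ⊕ 12 = 0
The nim-sum is 0, so this is a P-position: the player to move is in a losing position under optimal play; Amy is about to move from it and so loses — Brad wins.

Brad wins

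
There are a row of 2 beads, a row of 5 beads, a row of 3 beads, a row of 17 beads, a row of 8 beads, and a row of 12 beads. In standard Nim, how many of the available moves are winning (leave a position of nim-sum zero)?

Write each in binary and XOR column by column:
  00010  (2)
  00101  (5)
  00011  (3)
  10001  (17)
  01000  (8)
  01100  (12)
  -----
  10001  (17)
The overall nim-sum is X = 17. A row of size p has a winning move iff p XOR X < p (reduce it to p XOR X).
  2: 2 XOR 17 = 19 ≥ 2 — no move.
  5: 5 XOR 17 = 20 ≥ 5 — no move.
  3: 3 XOR 17 = 18 ≥ 3 — no move.
  17: 17 XOR 17 = 0 < 17 — winning move (to 0).
  8: 8 XOR 17 = 25 ≥ 8 — no move.
  12: 12 XOR 17 = 29 ≥ 12 — no move.
That gives 1 winning move.

1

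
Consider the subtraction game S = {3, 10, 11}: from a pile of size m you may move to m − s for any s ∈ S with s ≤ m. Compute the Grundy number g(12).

2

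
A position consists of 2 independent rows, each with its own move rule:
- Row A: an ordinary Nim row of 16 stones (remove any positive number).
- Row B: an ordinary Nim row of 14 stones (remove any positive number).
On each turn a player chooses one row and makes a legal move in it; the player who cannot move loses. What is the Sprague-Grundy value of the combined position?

Row A is a plain Nim row of size 16, so its Grundy value is 16.
Row B is a plain Nim row of size 14, so its Grundy value is 14.
The value of a disjunctive sum is the nim-sum of the parts.
Combined value = 16 ⊕ 14 = 30.

30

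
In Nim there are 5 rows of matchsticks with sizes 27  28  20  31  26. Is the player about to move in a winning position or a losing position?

Nim-sum: 27 XOR 28 XOR 20 XOR 31 XOR 26 = 22.
The nim-sum is 22 ≠ 0, so this is an N-position: the player to move can win.

Winning position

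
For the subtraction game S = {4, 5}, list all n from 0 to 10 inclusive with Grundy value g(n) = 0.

Compute g(0), g(1), … for moves {4, 5}:
g(0) = mex{} = 0
g(1) = mex{} = 0
g(2) = mex{} = 0
g(3) = mex{} = 0
g(4) = mex{0} = 1
g(5) = mex{0} = 1
g(6) = mex{0} = 1
g(7) = mex{0} = 1
g(8) = mex{0,1} = 2
g(9) = mex{1} = 0
g(10) = mex{1} = 0
The P-positions (g = 0) in 0..10 are 0, 1, 2, 3, 9, 10.

0, 1, 2, 3, 9, 10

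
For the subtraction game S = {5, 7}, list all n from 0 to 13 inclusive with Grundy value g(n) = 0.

0, 1, 2, 3, 4, 12, 13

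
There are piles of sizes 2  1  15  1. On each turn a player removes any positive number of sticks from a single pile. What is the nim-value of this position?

13

Nim-sum: 2 ^ 1 ^ 15 ^ 1 = 13.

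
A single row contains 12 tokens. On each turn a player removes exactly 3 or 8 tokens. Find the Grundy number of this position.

0

Build the Grundy sequence with g(k) = mex{g(k−s) : s ∈ {3, 8}, s ≤ k}:
g(0) = mex{} = 0
g(1) = mex{} = 0
g(2) = mex{} = 0
g(3) = mex{0} = 1
g(4) = mex{0} = 1
g(5) = mex{0} = 1
g(6) = mex{1} = 0
g(7) = mex{1} = 0
g(8) = mex{0,1} = 2
g(9) = mex{0} = 1
g(10) = mex{0} = 1
g(11) = mex{1,2} = 0
g(12) = mex{1} = 0
So g(12) = 0.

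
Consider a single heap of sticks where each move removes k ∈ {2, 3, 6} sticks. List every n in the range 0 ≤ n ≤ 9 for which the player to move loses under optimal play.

Grundy values for subtraction set {2, 3, 6}:
g(0) = mex{} = 0
g(1) = mex{} = 0
g(2) = mex{0} = 1
g(3) = mex{0} = 1
g(4) = mex{0,1} = 2
g(5) = mex{1} = 0
g(6) = mex{0,1,2} = 3
g(7) = mex{0,2} = 1
g(8) = mex{0,1,3} = 2
g(9) = mex{1,3} = 0
The P-positions (g = 0) in 0..9 are 0, 1, 5, 9.

0, 1, 5, 9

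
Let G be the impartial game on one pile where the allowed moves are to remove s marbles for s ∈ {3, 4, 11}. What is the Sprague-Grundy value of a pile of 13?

2

Grundy values for subtraction set {3, 4, 11}:
g(0) = mex{} = 0
g(1) = mex{} = 0
g(2) = mex{} = 0
g(3) = mex{0} = 1
g(4) = mex{0} = 1
g(5) = mex{0} = 1
g(6) = mex{0,1} = 2
g(7) = mex{1} = 0
g(8) = mex{1} = 0
g(9) = mex{1,2} = 0
g(10) = mex{0,2} = 1
g(11) = mex{0} = 1
g(12) = mex{0} = 1
g(13) = mex{0,1} = 2
So g(13) = 2.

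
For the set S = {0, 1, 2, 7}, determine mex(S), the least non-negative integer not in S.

The values 0, 1, 2 are all present; 3 is the first non-negative integer missing from the set.

3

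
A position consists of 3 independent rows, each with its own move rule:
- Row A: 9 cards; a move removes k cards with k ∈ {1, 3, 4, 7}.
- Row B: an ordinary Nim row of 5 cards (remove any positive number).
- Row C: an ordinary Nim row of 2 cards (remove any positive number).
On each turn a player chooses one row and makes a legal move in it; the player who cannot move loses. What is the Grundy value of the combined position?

Build the Grundy sequence for row A with g(k) = mex{g(k−s) : s ∈ {1, 3, 4, 7}, s ≤ k}:
g(0) = mex{} = 0
g(1) = mex{0} = 1
g(2) = mex{1} = 0
g(3) = mex{0} = 1
g(4) = mex{0,1} = 2
g(5) = mex{0,1,2} = 3
g(6) = mex{0,1,3} = 2
g(7) = mex{0,1,2} = 3
g(8) = mex{1,2,3} = 0
g(9) = mex{0,2,3} = 1
So g(9) = 1.
Row B is a plain Nim row of size 5, so its Grundy value is 5.
Row C is a plain Nim row of size 2, so its Grundy value is 2.
The value of a disjunctive sum is the nim-sum of the parts.
Combined value = 1 ⊕ 5 ⊕ 2 = 6.

6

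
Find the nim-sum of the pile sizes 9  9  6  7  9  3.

11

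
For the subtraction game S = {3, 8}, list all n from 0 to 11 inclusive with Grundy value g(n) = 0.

0, 1, 2, 6, 7, 11

Build the Grundy sequence with g(k) = mex{g(k−s) : s ∈ {3, 8}, s ≤ k}:
g(0) = mex{} = 0
g(1) = mex{} = 0
g(2) = mex{} = 0
g(3) = mex{0} = 1
g(4) = mex{0} = 1
g(5) = mex{0} = 1
g(6) = mex{1} = 0
g(7) = mex{1} = 0
g(8) = mex{0,1} = 2
g(9) = mex{0} = 1
g(10) = mex{0} = 1
g(11) = mex{1,2} = 0
The P-positions (g = 0) in 0..11 are 0, 1, 2, 6, 7, 11.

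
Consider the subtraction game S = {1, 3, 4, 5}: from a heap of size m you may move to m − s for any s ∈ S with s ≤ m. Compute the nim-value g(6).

2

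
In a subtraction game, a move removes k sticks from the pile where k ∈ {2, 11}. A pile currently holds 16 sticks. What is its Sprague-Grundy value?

1

Compute g(0), g(1), … for moves {2, 11}:
k:     0  1  2  3  4  5  6  7  8  9 10 11 12 13 14 15 16
g(k):  0  0  1  1  0  0  1  1  0  0  1  1  2  0  0  1  1
So g(16) = 1.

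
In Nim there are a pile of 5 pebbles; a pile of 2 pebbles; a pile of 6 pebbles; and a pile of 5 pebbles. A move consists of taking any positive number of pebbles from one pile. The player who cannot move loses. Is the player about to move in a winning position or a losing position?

Compute the nim-sum pairwise:
5 XOR 2 = 7
7 XOR 6 = 1
1 XOR 5 = 4
The nim-sum is 4 ≠ 0, so this is an N-position: the player to move can win.

Winning position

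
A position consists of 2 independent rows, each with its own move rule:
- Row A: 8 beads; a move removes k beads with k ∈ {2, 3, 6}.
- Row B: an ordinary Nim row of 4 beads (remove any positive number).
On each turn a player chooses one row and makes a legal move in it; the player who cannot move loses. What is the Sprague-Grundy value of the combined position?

For row A, compute g(0), g(1), … with moves {2, 3, 6}:
k:     0  1  2  3  4  5  6  7  8
g(k):  0  0  1  1  2  0  3  1  2
So g(8) = 2.
Row B is a plain Nim row of size 4, so its Grundy value is 4.
By the Sprague-Grundy theorem, the Grundy value of a sum of independent games is the XOR of the component values.
Combined value = 2 ⊕ 4 = 6.

6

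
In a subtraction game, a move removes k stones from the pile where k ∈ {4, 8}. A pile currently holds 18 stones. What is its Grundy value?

1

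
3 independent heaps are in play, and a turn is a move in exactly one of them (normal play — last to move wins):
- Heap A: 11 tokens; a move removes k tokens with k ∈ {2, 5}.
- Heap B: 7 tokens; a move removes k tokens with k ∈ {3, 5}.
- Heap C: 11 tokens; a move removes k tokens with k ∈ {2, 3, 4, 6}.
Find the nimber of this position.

3

Build the Grundy sequence for heap A with g(k) = mex{g(k−s) : s ∈ {2, 5}, s ≤ k}:
g(0) = mex{} = 0
g(1) = mex{} = 0
g(2) = mex{0} = 1
g(3) = mex{0} = 1
g(4) = mex{1} = 0
g(5) = mex{0,1} = 2
g(6) = mex{0} = 1
g(7) = mex{1,2} = 0
g(8) = mex{1} = 0
g(9) = mex{0} = 1
g(10) = mex{0,2} = 1
g(11) = mex{1} = 0
So g(11) = 0.
For heap B, compute g(0), g(1), … with moves {3, 5}:
g(0) = mex{} = 0
g(1) = mex{} = 0
g(2) = mex{} = 0
g(3) = mex{0} = 1
g(4) = mex{0} = 1
g(5) = mex{0} = 1
g(6) = mex{0,1} = 2
g(7) = mex{0,1} = 2
So g(7) = 2.
Build the Grundy sequence for heap C with g(k) = mex{g(k−s) : s ∈ {2, 3, 4, 6}, s ≤ k}:
g(0) = mex{} = 0
g(1) = mex{} = 0
g(2) = mex{0} = 1
g(3) = mex{0} = 1
g(4) = mex{0,1} = 2
g(5) = mex{0,1} = 2
g(6) = mex{0,1,2} = 3
g(7) = mex{0,1,2} = 3
g(8) = mex{1,2,3} = 0
g(9) = mex{1,2,3} = 0
g(10) = mex{0,2,3} = 1
g(11) = mex{0,2,3} = 1
So g(11) = 1.
By the Sprague-Grundy theorem, the Grundy value of a sum of independent games is the XOR of the component values.
Combined value = 0 ⊕ 2 ⊕ 1 = 3.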